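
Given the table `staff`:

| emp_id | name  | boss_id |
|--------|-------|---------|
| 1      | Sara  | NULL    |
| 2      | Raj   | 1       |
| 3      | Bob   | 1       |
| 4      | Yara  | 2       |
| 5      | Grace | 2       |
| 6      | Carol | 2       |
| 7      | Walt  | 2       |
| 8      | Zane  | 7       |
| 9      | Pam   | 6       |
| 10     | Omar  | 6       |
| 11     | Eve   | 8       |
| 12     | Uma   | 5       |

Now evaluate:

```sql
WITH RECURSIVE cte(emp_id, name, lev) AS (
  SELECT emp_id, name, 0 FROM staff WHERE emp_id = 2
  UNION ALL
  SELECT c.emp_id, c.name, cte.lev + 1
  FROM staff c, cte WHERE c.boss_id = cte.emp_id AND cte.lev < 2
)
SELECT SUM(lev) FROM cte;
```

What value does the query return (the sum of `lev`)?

12

Base: emp_id=2 (Raj) at lev 0.
Iteration 1: rows with boss_id in {2} -> Yara (id 4, lev 1), Grace (id 5, lev 1), Carol (id 6, lev 1), Walt (id 7, lev 1).
Iteration 2: rows with boss_id in {4,5,6,7} -> Zane (id 8, lev 2), Pam (id 9, lev 2), Omar (id 10, lev 2), Uma (id 12, lev 2).
Iteration 3: lev < 2 fails for all current rows; recursion stops.
SUM(lev) = 0 + 1 + 1 + 1 + 1 + 2 + 2 + 2 + 2 = 12.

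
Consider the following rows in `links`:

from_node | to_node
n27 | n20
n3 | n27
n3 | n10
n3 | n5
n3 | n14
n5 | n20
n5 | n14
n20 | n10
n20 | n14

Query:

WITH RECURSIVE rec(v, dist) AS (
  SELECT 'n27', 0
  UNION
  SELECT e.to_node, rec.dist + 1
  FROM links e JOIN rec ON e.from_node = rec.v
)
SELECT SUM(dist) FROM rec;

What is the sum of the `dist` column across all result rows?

Base: (n27, dist=0).
Iteration 1: edges from {n27} -> (n20, dist=1).
Iteration 2: edges from {n20} -> (n10, dist=2), (n14, dist=2).
Iteration 3: no outgoing edges from {n10,n14}; recursion stops.
SUM(dist) = 0 + 1 + 2 + 2 = 5.

5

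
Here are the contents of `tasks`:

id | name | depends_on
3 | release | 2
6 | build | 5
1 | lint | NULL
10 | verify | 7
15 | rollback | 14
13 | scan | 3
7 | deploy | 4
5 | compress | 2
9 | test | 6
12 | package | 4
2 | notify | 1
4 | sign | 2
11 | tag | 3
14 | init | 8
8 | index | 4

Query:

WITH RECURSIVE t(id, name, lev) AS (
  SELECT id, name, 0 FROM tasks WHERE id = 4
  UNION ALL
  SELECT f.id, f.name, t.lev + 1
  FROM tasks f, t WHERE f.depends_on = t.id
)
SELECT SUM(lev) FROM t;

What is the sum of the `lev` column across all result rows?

Base: id=4 (sign) at lev 0.
Iteration 1: rows with depends_on in {4} -> deploy (id 7, lev 1), index (id 8, lev 1), package (id 12, lev 1).
Iteration 2: rows with depends_on in {7,8,12} -> verify (id 10, lev 2), init (id 14, lev 2).
Iteration 3: rows with depends_on in {10,14} -> rollback (id 15, lev 3).
Iteration 4: no rows with depends_on in {15}; recursion stops.
SUM(lev) = 0 + 1 + 1 + 1 + 2 + 2 + 3 = 10.

10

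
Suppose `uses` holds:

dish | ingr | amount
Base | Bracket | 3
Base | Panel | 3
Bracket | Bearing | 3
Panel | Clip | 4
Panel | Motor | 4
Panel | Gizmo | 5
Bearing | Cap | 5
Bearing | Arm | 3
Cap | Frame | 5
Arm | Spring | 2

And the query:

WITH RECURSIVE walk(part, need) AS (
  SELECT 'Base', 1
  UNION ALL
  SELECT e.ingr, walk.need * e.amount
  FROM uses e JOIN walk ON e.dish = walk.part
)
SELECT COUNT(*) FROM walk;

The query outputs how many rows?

Base: (Base, need=1).
Iteration 1: components of {Base} -> Bracket = 1*3 = 3, Panel = 1*3 = 3.
Iteration 2: components of {Bracket,Panel} -> Bearing = 3*3 = 9, Clip = 3*4 = 12, Gizmo = 3*5 = 15, Motor = 3*4 = 12.
Iteration 3: components of {Bearing,Clip,Gizmo,Motor} -> Arm = 9*3 = 27, Cap = 9*5 = 45.
Iteration 4: components of {Arm,Cap} -> Frame = 45*5 = 225, Spring = 27*2 = 54.
Iteration 5: no further components; recursion stops.
Total rows emitted: 11.

11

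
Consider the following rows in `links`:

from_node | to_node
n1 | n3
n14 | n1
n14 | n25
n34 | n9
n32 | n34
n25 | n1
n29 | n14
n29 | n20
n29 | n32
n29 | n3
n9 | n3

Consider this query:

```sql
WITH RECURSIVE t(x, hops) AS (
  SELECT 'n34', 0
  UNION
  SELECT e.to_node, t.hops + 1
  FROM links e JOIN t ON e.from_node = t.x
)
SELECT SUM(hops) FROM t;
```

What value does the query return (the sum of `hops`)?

3

Base: (n34, hops=0).
Iteration 1: edges from {n34} -> (n9, hops=1).
Iteration 2: edges from {n9} -> (n3, hops=2).
Iteration 3: no outgoing edges from {n3}; recursion stops.
SUM(hops) = 0 + 1 + 2 = 3.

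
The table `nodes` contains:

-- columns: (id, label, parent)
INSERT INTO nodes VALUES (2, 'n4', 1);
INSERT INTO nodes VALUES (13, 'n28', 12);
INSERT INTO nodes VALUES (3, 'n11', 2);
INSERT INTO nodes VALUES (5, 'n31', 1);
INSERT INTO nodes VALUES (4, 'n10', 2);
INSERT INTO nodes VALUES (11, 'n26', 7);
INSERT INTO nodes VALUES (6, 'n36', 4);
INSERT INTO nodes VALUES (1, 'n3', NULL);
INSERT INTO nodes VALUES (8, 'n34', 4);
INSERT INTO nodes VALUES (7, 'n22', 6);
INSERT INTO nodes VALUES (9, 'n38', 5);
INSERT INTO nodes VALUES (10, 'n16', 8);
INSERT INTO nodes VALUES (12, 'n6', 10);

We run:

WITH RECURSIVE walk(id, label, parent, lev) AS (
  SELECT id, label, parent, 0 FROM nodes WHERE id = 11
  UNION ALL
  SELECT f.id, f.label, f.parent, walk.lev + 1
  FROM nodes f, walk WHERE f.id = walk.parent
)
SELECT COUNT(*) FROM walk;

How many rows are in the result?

Base: id=11 (n26), parent=7, lev 0.
Iteration 1: join on id=7 -> n22 (id 7, parent=6, lev 1).
Iteration 2: join on id=6 -> n36 (id 6, parent=4, lev 2).
Iteration 3: join on id=4 -> n10 (id 4, parent=2, lev 3).
Iteration 4: join on id=2 -> n4 (id 2, parent=1, lev 4).
Iteration 5: join on id=1 -> n3 (id 1, parent=NULL, lev 5).
Iteration 6: parent is NULL; no match; recursion stops.
Total rows emitted: 6.

6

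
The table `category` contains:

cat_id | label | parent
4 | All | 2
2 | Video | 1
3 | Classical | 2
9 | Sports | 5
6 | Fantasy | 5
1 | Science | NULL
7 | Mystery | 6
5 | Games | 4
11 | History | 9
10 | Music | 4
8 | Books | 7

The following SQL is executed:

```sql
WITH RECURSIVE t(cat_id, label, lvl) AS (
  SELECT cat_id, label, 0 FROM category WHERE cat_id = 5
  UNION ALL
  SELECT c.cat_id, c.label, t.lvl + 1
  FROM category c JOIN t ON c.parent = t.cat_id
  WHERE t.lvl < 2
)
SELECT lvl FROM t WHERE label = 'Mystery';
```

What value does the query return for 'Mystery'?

2

Base: cat_id=5 (Games) at lvl 0.
Iteration 1: rows with parent in {5} -> Fantasy (id 6, lvl 1), Sports (id 9, lvl 1).
Iteration 2: rows with parent in {6,9} -> Mystery (id 7, lvl 2), History (id 11, lvl 2).
Iteration 3: lvl < 2 fails for all current rows; recursion stops.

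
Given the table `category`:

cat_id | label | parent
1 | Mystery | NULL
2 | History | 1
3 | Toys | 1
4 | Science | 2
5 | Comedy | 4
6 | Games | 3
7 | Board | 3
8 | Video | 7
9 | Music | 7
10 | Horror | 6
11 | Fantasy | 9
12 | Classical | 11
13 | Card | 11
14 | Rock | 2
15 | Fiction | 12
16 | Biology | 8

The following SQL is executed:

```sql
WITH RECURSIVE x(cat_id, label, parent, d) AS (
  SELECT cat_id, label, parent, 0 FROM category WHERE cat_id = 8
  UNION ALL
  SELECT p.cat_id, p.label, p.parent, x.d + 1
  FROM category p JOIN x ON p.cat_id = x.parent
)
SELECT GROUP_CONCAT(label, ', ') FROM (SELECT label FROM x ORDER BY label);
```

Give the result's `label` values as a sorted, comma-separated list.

Board, Mystery, Toys, Video

Base: cat_id=8 (Video), parent=7, d 0.
Iteration 1: join on cat_id=7 -> Board (id 7, parent=3, d 1).
Iteration 2: join on cat_id=3 -> Toys (id 3, parent=1, d 2).
Iteration 3: join on cat_id=1 -> Mystery (id 1, parent=NULL, d 3).
Iteration 4: parent is NULL; no match; recursion stops.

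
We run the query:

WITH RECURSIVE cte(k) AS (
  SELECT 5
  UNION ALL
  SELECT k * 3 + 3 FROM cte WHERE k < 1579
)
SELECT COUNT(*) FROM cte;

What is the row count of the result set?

Base: k=5.
Iteration 1: 5 < 1579 holds -> k = 5 * 3 + 3 = 18.
Iteration 2: 18 < 1579 holds -> k = 18 * 3 + 3 = 57.
Iteration 3: 57 < 1579 holds -> k = 57 * 3 + 3 = 174.
Iteration 4: 174 < 1579 holds -> k = 174 * 3 + 3 = 525.
Iteration 5: 525 < 1579 holds -> k = 525 * 3 + 3 = 1578.
Iteration 6: 1578 < 1579 holds -> k = 1578 * 3 + 3 = 4737.
Iteration 7: 4737 < 1579 fails; recursion stops.
Total rows emitted: 7.

7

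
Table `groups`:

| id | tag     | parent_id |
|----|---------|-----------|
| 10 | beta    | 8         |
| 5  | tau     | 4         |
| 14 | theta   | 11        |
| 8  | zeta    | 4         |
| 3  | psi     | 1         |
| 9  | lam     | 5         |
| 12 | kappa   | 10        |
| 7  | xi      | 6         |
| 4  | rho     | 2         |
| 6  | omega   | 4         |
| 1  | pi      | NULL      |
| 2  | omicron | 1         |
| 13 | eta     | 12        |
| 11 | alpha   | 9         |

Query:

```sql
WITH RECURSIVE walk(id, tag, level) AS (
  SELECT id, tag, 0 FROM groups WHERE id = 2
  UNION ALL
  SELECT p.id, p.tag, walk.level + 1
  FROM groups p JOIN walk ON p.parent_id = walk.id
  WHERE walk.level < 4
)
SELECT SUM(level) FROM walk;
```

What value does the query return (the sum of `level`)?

24

Base: id=2 (omicron) at level 0.
Iteration 1: rows with parent_id in {2} -> rho (id 4, level 1).
Iteration 2: rows with parent_id in {4} -> tau (id 5, level 2), omega (id 6, level 2), zeta (id 8, level 2).
Iteration 3: rows with parent_id in {5,6,8} -> xi (id 7, level 3), lam (id 9, level 3), beta (id 10, level 3).
Iteration 4: rows with parent_id in {7,9,10} -> alpha (id 11, level 4), kappa (id 12, level 4).
Iteration 5: level < 4 fails for all current rows; recursion stops.
SUM(level) = 0 + 1 + 2 + 2 + 2 + 3 + 3 + 3 + 4 + 4 = 24.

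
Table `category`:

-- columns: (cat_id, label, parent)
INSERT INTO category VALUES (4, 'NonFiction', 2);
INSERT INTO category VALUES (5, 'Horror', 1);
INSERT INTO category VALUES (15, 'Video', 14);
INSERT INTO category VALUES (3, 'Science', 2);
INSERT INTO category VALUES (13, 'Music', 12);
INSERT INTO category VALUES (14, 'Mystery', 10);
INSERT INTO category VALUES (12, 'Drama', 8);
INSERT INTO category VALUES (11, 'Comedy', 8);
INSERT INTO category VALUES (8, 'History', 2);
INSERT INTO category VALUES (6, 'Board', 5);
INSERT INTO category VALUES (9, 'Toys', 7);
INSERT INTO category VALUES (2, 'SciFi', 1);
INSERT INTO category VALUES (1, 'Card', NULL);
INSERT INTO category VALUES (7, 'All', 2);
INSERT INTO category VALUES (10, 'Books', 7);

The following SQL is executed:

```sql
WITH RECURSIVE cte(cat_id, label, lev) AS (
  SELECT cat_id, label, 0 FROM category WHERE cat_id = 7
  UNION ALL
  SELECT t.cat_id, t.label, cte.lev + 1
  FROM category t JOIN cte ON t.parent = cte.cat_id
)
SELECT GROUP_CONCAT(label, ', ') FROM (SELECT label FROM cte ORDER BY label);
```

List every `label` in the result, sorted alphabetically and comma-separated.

Base: cat_id=7 (All) at lev 0.
Iteration 1: rows with parent in {7} -> Toys (id 9, lev 1), Books (id 10, lev 1).
Iteration 2: rows with parent in {9,10} -> Mystery (id 14, lev 2).
Iteration 3: rows with parent in {14} -> Video (id 15, lev 3).
Iteration 4: no rows with parent in {15}; recursion stops.

All, Books, Mystery, Toys, Video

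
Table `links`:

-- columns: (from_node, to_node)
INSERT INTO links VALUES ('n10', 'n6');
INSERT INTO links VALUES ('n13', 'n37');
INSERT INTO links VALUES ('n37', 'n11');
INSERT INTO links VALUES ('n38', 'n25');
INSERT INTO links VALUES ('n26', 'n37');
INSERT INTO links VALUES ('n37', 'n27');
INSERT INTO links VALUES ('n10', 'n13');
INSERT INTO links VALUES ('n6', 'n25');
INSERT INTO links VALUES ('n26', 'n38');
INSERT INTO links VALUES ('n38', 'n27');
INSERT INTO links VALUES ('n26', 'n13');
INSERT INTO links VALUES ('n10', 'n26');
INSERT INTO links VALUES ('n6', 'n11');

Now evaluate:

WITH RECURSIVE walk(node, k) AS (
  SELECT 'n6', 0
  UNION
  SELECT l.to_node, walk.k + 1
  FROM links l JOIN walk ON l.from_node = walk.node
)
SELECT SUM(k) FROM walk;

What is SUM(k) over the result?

2

Base: (n6, k=0).
Iteration 1: edges from {n6} -> (n11, k=1), (n25, k=1).
Iteration 2: no outgoing edges from {n11,n25}; recursion stops.
SUM(k) = 0 + 1 + 1 = 2.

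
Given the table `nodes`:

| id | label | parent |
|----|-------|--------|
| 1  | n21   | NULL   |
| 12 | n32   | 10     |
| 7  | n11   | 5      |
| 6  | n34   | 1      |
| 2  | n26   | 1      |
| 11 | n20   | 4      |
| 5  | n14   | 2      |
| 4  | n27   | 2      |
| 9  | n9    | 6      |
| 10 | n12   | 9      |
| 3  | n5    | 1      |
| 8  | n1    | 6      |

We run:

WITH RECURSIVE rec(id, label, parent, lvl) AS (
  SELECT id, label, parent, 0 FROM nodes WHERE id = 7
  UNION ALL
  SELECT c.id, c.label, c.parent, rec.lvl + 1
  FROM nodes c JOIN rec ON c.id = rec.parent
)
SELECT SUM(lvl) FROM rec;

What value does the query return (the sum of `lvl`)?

Base: id=7 (n11), parent=5, lvl 0.
Iteration 1: join on id=5 -> n14 (id 5, parent=2, lvl 1).
Iteration 2: join on id=2 -> n26 (id 2, parent=1, lvl 2).
Iteration 3: join on id=1 -> n21 (id 1, parent=NULL, lvl 3).
Iteration 4: parent is NULL; no match; recursion stops.
SUM(lvl) = 0 + 1 + 2 + 3 = 6.

6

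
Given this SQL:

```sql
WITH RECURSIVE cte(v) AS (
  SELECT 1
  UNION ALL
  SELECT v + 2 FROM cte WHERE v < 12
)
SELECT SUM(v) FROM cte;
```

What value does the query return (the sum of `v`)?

49

Base: v=1.
Iteration 1: 1 < 12 holds -> v = 1 + 2 = 3.
Iteration 2: 3 < 12 holds -> v = 3 + 2 = 5.
Iteration 3: 5 < 12 holds -> v = 5 + 2 = 7.
Iteration 4: 7 < 12 holds -> v = 7 + 2 = 9.
Iteration 5: 9 < 12 holds -> v = 9 + 2 = 11.
Iteration 6: 11 < 12 holds -> v = 11 + 2 = 13.
Iteration 7: 13 < 12 fails; recursion stops.
SUM(v) = 1 + 3 + 5 + 7 + 9 + 11 + 13 = 49.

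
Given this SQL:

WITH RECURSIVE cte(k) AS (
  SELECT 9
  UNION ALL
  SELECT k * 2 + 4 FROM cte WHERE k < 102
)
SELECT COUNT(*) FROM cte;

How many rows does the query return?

5

Base: k=9.
Iteration 1: 9 < 102 holds -> k = 9 * 2 + 4 = 22.
Iteration 2: 22 < 102 holds -> k = 22 * 2 + 4 = 48.
Iteration 3: 48 < 102 holds -> k = 48 * 2 + 4 = 100.
Iteration 4: 100 < 102 holds -> k = 100 * 2 + 4 = 204.
Iteration 5: 204 < 102 fails; recursion stops.
Total rows emitted: 5.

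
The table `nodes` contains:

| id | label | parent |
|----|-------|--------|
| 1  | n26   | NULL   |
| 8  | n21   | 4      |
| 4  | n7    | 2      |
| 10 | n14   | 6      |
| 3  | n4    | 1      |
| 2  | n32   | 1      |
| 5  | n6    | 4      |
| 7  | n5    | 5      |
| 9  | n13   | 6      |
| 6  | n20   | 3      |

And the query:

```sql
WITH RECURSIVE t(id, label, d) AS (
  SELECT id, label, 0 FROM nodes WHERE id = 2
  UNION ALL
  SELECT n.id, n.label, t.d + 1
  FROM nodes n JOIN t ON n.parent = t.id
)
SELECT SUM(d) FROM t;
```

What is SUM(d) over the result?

Base: id=2 (n32) at d 0.
Iteration 1: rows with parent in {2} -> n7 (id 4, d 1).
Iteration 2: rows with parent in {4} -> n6 (id 5, d 2), n21 (id 8, d 2).
Iteration 3: rows with parent in {5,8} -> n5 (id 7, d 3).
Iteration 4: no rows with parent in {7}; recursion stops.
SUM(d) = 0 + 1 + 2 + 2 + 3 = 8.

8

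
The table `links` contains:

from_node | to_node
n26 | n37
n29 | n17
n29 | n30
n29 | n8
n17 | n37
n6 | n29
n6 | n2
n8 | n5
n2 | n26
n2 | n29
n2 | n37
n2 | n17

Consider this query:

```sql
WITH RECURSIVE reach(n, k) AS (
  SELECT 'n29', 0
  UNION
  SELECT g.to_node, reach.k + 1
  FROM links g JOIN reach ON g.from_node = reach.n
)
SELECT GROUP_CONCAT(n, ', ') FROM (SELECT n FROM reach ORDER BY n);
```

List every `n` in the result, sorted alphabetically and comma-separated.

n17, n29, n30, n37, n5, n8

Base: (n29, k=0).
Iteration 1: edges from {n29} -> (n17, k=1), (n30, k=1), (n8, k=1).
Iteration 2: edges from {n17,n30,n8} -> (n37, k=2), (n5, k=2).
Iteration 3: no outgoing edges from {n37,n5}; recursion stops.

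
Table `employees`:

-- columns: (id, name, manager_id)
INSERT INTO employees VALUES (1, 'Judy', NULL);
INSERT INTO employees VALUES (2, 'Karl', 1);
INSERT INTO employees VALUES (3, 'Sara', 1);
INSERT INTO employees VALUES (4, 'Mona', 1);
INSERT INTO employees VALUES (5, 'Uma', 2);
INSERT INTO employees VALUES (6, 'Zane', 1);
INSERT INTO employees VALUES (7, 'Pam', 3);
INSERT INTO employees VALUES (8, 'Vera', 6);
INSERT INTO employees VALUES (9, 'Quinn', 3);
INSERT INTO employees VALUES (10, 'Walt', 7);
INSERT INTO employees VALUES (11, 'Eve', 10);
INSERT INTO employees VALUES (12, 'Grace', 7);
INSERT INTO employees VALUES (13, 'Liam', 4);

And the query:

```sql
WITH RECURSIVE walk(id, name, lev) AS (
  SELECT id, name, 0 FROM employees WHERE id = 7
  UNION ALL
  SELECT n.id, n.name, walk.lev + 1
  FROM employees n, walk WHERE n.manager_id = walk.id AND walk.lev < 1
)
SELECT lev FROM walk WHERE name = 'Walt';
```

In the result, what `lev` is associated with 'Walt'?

1

Base: id=7 (Pam) at lev 0.
Iteration 1: rows with manager_id in {7} -> Walt (id 10, lev 1), Grace (id 12, lev 1).
Iteration 2: lev < 1 fails for all current rows; recursion stops.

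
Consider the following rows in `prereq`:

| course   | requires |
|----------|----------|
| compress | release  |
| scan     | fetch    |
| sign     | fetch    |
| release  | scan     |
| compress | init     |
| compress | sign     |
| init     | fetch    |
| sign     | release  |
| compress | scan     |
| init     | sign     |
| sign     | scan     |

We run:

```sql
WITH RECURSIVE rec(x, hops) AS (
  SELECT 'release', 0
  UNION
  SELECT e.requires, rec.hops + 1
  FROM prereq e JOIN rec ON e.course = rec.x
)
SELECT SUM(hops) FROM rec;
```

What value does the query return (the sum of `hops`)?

Base: (release, hops=0).
Iteration 1: edges from {release} -> (scan, hops=1).
Iteration 2: edges from {scan} -> (fetch, hops=2).
Iteration 3: no outgoing edges from {fetch}; recursion stops.
SUM(hops) = 0 + 1 + 2 = 3.

3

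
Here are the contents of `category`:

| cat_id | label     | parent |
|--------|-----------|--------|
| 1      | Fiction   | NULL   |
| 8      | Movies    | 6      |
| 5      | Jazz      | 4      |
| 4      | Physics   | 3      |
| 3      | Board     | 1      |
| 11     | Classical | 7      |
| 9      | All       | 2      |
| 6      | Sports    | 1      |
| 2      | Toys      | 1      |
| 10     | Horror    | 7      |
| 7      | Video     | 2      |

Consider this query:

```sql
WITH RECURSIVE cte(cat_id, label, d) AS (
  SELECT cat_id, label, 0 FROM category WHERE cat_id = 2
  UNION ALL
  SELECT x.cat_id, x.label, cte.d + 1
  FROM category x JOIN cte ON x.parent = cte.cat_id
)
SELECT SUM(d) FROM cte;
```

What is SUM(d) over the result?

Base: cat_id=2 (Toys) at d 0.
Iteration 1: rows with parent in {2} -> Video (id 7, d 1), All (id 9, d 1).
Iteration 2: rows with parent in {7,9} -> Horror (id 10, d 2), Classical (id 11, d 2).
Iteration 3: no rows with parent in {10,11}; recursion stops.
SUM(d) = 0 + 1 + 1 + 2 + 2 = 6.

6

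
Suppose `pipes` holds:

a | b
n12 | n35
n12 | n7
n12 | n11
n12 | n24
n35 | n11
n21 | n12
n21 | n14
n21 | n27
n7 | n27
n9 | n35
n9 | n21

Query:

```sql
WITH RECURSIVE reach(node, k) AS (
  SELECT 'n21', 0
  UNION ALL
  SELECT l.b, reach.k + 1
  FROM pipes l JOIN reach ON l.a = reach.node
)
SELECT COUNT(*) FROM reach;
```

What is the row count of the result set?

Base: (n21, k=0).
Iteration 1: edges from {n21} -> (n12, k=1), (n14, k=1), (n27, k=1).
Iteration 2: edges from {n12,n14,n27} -> (n11, k=2), (n24, k=2), (n35, k=2), (n7, k=2).
Iteration 3: edges from {n11,n24,n35,n7} -> (n11, k=3), (n27, k=3).
Iteration 4: no outgoing edges from {n11,n27}; recursion stops.
Total rows emitted: 10.

10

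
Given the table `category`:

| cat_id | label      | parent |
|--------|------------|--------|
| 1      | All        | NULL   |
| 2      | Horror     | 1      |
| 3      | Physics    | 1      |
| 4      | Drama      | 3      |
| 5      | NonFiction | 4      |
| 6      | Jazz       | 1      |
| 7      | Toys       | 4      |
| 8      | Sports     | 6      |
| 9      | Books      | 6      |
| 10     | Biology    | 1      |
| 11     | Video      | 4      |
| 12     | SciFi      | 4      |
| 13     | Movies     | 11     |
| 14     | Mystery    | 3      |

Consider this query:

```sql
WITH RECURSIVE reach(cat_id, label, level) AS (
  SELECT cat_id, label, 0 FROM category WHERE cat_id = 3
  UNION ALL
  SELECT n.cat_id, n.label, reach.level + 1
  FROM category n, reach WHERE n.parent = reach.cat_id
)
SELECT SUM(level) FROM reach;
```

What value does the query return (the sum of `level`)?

Base: cat_id=3 (Physics) at level 0.
Iteration 1: rows with parent in {3} -> Drama (id 4, level 1), Mystery (id 14, level 1).
Iteration 2: rows with parent in {4,14} -> NonFiction (id 5, level 2), Toys (id 7, level 2), Video (id 11, level 2), SciFi (id 12, level 2).
Iteration 3: rows with parent in {5,7,11,12} -> Movies (id 13, level 3).
Iteration 4: no rows with parent in {13}; recursion stops.
SUM(level) = 0 + 1 + 1 + 2 + 2 + 2 + 2 + 3 = 13.

13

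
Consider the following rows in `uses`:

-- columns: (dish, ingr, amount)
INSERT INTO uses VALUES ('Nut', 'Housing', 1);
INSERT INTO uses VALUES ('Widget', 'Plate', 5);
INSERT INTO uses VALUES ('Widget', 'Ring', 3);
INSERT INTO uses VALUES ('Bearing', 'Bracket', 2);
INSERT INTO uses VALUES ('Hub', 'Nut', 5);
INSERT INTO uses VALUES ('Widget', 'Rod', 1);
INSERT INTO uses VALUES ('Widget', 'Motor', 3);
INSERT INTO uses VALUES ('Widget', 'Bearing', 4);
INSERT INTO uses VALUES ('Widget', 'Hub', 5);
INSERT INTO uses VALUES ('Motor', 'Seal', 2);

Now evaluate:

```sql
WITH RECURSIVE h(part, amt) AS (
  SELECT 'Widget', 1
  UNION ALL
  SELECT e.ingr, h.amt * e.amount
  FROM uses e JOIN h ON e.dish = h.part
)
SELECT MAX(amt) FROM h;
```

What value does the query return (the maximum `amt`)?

25

Base: (Widget, amt=1).
Iteration 1: components of {Widget} -> Bearing = 1*4 = 4, Hub = 1*5 = 5, Motor = 1*3 = 3, Plate = 1*5 = 5, Ring = 1*3 = 3, Rod = 1*1 = 1.
Iteration 2: components of {Bearing,Hub,Motor,Plate,Ring,Rod} -> Bracket = 4*2 = 8, Nut = 5*5 = 25, Seal = 3*2 = 6.
Iteration 3: components of {Bracket,Nut,Seal} -> Housing = 25*1 = 25.
Iteration 4: no further components; recursion stops.
amt values: 1, 5, 5, 3, 3, 1, 4, 25, 6, 8, 25; the maximum is 25.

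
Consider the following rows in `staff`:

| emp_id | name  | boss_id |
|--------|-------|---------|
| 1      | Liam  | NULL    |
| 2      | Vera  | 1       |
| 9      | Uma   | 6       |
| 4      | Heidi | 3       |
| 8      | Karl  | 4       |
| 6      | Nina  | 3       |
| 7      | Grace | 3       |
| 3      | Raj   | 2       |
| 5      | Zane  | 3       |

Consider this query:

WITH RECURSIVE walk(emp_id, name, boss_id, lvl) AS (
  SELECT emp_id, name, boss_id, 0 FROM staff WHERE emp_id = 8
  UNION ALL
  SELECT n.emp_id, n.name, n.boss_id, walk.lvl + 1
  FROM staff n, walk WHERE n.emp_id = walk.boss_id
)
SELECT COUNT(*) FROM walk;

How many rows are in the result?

5

Base: emp_id=8 (Karl), boss_id=4, lvl 0.
Iteration 1: join on emp_id=4 -> Heidi (id 4, boss_id=3, lvl 1).
Iteration 2: join on emp_id=3 -> Raj (id 3, boss_id=2, lvl 2).
Iteration 3: join on emp_id=2 -> Vera (id 2, boss_id=1, lvl 3).
Iteration 4: join on emp_id=1 -> Liam (id 1, boss_id=NULL, lvl 4).
Iteration 5: boss_id is NULL; no match; recursion stops.
Total rows emitted: 5.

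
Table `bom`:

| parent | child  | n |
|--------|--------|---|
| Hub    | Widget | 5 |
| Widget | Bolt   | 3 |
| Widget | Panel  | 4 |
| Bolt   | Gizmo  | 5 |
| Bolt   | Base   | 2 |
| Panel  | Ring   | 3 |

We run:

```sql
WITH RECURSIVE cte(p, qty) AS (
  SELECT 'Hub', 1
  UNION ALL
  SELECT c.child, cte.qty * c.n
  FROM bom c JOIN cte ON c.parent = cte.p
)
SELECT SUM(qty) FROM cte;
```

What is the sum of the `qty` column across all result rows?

Base: (Hub, qty=1).
Iteration 1: components of {Hub} -> Widget = 1*5 = 5.
Iteration 2: components of {Widget} -> Bolt = 5*3 = 15, Panel = 5*4 = 20.
Iteration 3: components of {Bolt,Panel} -> Base = 15*2 = 30, Gizmo = 15*5 = 75, Ring = 20*3 = 60.
Iteration 4: no further components; recursion stops.
SUM(qty) = 1 + 5 + 15 + 20 + 75 + 30 + 60 = 206.

206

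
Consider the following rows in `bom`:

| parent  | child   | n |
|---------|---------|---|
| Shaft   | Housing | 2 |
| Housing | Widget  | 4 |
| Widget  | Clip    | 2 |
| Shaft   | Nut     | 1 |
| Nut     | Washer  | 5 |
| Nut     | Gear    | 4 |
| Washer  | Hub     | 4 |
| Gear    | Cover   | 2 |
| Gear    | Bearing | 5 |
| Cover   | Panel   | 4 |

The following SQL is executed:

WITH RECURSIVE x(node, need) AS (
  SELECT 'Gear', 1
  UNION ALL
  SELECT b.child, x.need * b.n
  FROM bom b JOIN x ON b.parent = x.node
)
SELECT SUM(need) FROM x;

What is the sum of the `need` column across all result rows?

16

Base: (Gear, need=1).
Iteration 1: components of {Gear} -> Bearing = 1*5 = 5, Cover = 1*2 = 2.
Iteration 2: components of {Bearing,Cover} -> Panel = 2*4 = 8.
Iteration 3: no further components; recursion stops.
SUM(need) = 1 + 2 + 5 + 8 = 16.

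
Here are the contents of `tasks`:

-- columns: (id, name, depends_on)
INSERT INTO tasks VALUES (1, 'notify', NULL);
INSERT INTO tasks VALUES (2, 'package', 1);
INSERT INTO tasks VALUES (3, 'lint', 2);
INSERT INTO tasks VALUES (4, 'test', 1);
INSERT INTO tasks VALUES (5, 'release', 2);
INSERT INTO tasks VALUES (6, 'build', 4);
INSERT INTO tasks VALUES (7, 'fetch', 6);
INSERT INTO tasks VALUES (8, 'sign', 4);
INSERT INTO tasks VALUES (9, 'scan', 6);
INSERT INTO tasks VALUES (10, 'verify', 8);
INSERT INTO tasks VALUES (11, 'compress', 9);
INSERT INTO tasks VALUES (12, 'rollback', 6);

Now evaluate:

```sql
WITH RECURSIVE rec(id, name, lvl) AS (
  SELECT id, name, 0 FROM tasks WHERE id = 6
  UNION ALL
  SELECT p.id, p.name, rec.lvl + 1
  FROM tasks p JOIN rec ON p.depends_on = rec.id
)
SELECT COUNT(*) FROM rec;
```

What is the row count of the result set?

5

Base: id=6 (build) at lvl 0.
Iteration 1: rows with depends_on in {6} -> fetch (id 7, lvl 1), scan (id 9, lvl 1), rollback (id 12, lvl 1).
Iteration 2: rows with depends_on in {7,9,12} -> compress (id 11, lvl 2).
Iteration 3: no rows with depends_on in {11}; recursion stops.
Total rows emitted: 5.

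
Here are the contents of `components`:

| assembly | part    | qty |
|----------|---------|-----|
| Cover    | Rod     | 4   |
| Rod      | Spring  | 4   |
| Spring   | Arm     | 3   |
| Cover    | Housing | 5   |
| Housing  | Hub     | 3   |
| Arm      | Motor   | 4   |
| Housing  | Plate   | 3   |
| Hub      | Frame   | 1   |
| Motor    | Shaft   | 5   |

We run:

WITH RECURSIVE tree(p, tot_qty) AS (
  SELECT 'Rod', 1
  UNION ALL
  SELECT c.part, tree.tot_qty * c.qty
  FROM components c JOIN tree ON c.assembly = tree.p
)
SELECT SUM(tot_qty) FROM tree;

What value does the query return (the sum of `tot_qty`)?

305

Base: (Rod, tot_qty=1).
Iteration 1: components of {Rod} -> Spring = 1*4 = 4.
Iteration 2: components of {Spring} -> Arm = 4*3 = 12.
Iteration 3: components of {Arm} -> Motor = 12*4 = 48.
Iteration 4: components of {Motor} -> Shaft = 48*5 = 240.
Iteration 5: no further components; recursion stops.
SUM(tot_qty) = 1 + 4 + 12 + 48 + 240 = 305.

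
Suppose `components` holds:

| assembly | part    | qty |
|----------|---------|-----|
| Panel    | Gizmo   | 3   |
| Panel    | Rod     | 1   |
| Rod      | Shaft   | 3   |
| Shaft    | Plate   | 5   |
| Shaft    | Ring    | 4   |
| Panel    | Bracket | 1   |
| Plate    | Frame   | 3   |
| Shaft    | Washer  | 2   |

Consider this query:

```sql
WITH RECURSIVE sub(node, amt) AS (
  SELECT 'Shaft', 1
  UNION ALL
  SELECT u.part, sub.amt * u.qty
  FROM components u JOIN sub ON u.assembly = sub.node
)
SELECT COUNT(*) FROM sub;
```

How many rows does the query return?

5

Base: (Shaft, amt=1).
Iteration 1: components of {Shaft} -> Plate = 1*5 = 5, Ring = 1*4 = 4, Washer = 1*2 = 2.
Iteration 2: components of {Plate,Ring,Washer} -> Frame = 5*3 = 15.
Iteration 3: no further components; recursion stops.
Total rows emitted: 5.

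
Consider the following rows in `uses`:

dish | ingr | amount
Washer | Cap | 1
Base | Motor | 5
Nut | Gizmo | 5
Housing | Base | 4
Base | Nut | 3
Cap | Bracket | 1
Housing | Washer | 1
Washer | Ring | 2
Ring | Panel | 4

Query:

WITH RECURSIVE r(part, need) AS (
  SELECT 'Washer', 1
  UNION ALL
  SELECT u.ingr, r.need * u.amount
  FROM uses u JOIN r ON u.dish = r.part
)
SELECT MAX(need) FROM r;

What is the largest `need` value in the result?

Base: (Washer, need=1).
Iteration 1: components of {Washer} -> Cap = 1*1 = 1, Ring = 1*2 = 2.
Iteration 2: components of {Cap,Ring} -> Bracket = 1*1 = 1, Panel = 2*4 = 8.
Iteration 3: no further components; recursion stops.
need values: 1, 1, 2, 1, 8; the maximum is 8.

8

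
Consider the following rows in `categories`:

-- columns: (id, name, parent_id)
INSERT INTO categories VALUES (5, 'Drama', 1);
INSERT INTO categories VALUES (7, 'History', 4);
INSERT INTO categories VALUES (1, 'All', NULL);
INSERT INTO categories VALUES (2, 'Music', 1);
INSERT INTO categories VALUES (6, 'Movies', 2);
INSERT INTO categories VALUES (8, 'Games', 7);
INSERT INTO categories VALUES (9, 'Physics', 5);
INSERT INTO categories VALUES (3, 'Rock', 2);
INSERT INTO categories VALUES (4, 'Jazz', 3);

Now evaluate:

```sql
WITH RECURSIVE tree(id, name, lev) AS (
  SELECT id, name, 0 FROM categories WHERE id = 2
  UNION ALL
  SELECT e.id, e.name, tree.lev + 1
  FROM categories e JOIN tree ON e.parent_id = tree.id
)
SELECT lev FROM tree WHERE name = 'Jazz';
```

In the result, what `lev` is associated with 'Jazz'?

2

Base: id=2 (Music) at lev 0.
Iteration 1: rows with parent_id in {2} -> Rock (id 3, lev 1), Movies (id 6, lev 1).
Iteration 2: rows with parent_id in {3,6} -> Jazz (id 4, lev 2).
Iteration 3: rows with parent_id in {4} -> History (id 7, lev 3).
Iteration 4: rows with parent_id in {7} -> Games (id 8, lev 4).
Iteration 5: no rows with parent_id in {8}; recursion stops.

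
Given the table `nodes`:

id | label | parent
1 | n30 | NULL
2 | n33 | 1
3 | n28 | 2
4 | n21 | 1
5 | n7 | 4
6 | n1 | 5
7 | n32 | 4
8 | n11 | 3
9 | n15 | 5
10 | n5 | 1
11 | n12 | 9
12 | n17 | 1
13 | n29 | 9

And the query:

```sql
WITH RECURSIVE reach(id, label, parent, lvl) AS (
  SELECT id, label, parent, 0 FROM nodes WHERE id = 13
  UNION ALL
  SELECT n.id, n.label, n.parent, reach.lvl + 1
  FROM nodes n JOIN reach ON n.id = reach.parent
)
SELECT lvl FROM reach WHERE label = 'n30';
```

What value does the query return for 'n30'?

Base: id=13 (n29), parent=9, lvl 0.
Iteration 1: join on id=9 -> n15 (id 9, parent=5, lvl 1).
Iteration 2: join on id=5 -> n7 (id 5, parent=4, lvl 2).
Iteration 3: join on id=4 -> n21 (id 4, parent=1, lvl 3).
Iteration 4: join on id=1 -> n30 (id 1, parent=NULL, lvl 4).
Iteration 5: parent is NULL; no match; recursion stops.

4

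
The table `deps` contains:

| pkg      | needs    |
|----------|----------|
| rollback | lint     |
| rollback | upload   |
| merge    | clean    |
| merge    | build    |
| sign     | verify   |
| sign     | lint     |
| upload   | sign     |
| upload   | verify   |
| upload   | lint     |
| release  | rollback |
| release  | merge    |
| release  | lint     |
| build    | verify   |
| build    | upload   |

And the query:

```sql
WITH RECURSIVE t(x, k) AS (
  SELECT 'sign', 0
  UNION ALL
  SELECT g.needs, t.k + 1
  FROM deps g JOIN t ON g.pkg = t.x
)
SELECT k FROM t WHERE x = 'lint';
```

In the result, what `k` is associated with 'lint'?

Base: (sign, k=0).
Iteration 1: edges from {sign} -> (lint, k=1), (verify, k=1).
Iteration 2: no outgoing edges from {lint,verify}; recursion stops.

1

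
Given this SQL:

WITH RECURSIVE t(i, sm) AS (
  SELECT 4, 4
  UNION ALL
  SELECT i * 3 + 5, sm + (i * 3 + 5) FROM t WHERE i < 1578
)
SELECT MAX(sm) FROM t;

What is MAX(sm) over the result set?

Base: i=4, sm=4.
Iteration 1: 4 < 1578 holds -> i = 4 * 3 + 5 = 17, sm = 4 + 17 = 21.
Iteration 2: 17 < 1578 holds -> i = 17 * 3 + 5 = 56, sm = 21 + 56 = 77.
Iteration 3: 56 < 1578 holds -> i = 56 * 3 + 5 = 173, sm = 77 + 173 = 250.
Iteration 4: 173 < 1578 holds -> i = 173 * 3 + 5 = 524, sm = 250 + 524 = 774.
Iteration 5: 524 < 1578 holds -> i = 524 * 3 + 5 = 1577, sm = 774 + 1577 = 2351.
Iteration 6: 1577 < 1578 holds -> i = 1577 * 3 + 5 = 4736, sm = 2351 + 4736 = 7087.
Iteration 7: 4736 < 1578 fails; recursion stops.
sm values: 4, 21, 77, 250, 774, 2351, 7087; the maximum is 7087.

7087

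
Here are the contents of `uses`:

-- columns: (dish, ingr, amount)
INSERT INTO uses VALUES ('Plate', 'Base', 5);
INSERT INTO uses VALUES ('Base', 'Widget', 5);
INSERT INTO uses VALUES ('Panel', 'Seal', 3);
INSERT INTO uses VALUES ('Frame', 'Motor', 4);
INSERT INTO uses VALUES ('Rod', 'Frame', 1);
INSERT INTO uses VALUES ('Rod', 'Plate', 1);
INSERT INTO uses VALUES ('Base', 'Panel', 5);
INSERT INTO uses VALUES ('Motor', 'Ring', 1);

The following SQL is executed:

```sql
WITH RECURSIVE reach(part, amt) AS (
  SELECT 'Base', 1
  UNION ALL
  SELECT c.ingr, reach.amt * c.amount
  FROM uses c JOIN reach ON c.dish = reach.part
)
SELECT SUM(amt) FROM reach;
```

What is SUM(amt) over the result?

26

Base: (Base, amt=1).
Iteration 1: components of {Base} -> Panel = 1*5 = 5, Widget = 1*5 = 5.
Iteration 2: components of {Panel,Widget} -> Seal = 5*3 = 15.
Iteration 3: no further components; recursion stops.
SUM(amt) = 1 + 5 + 5 + 15 = 26.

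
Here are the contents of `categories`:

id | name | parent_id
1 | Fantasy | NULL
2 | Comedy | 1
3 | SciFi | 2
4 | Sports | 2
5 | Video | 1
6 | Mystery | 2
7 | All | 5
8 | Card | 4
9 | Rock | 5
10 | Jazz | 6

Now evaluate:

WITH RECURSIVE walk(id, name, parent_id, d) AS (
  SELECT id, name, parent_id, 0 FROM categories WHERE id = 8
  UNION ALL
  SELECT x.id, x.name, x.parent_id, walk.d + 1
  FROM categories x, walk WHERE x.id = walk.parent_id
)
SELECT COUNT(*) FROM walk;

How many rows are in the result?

4

Base: id=8 (Card), parent_id=4, d 0.
Iteration 1: join on id=4 -> Sports (id 4, parent_id=2, d 1).
Iteration 2: join on id=2 -> Comedy (id 2, parent_id=1, d 2).
Iteration 3: join on id=1 -> Fantasy (id 1, parent_id=NULL, d 3).
Iteration 4: parent_id is NULL; no match; recursion stops.
Total rows emitted: 4.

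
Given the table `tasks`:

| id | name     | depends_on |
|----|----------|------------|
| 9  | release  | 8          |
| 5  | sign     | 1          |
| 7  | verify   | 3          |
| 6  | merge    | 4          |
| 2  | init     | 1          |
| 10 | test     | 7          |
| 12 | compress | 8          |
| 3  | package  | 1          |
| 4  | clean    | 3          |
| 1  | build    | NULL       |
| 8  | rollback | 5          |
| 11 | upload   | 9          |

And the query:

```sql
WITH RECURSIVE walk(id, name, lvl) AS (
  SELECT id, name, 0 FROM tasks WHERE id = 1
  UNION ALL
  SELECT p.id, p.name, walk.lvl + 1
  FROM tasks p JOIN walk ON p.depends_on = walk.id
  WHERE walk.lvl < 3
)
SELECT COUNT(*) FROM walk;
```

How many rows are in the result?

Base: id=1 (build) at lvl 0.
Iteration 1: rows with depends_on in {1} -> init (id 2, lvl 1), package (id 3, lvl 1), sign (id 5, lvl 1).
Iteration 2: rows with depends_on in {2,3,5} -> clean (id 4, lvl 2), verify (id 7, lvl 2), rollback (id 8, lvl 2).
Iteration 3: rows with depends_on in {4,7,8} -> merge (id 6, lvl 3), release (id 9, lvl 3), test (id 10, lvl 3), compress (id 12, lvl 3).
Iteration 4: lvl < 3 fails for all current rows; recursion stops.
Total rows emitted: 11.

11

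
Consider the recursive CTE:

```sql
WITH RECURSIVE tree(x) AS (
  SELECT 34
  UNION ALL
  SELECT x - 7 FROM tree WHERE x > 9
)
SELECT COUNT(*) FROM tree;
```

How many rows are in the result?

5

Base: x=34.
Iteration 1: 34 > 9 holds -> x = 34 - 7 = 27.
Iteration 2: 27 > 9 holds -> x = 27 - 7 = 20.
Iteration 3: 20 > 9 holds -> x = 20 - 7 = 13.
Iteration 4: 13 > 9 holds -> x = 13 - 7 = 6.
Iteration 5: 6 > 9 fails; recursion stops.
Total rows emitted: 5.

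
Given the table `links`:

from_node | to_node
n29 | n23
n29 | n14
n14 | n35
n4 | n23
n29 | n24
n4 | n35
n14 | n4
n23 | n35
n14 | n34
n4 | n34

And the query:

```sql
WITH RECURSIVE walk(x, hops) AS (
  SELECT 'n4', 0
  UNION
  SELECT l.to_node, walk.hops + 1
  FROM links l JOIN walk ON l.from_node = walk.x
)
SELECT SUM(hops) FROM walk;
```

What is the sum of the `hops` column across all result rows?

Base: (n4, hops=0).
Iteration 1: edges from {n4} -> (n23, hops=1), (n34, hops=1), (n35, hops=1).
Iteration 2: edges from {n23,n34,n35} -> (n35, hops=2).
Iteration 3: no outgoing edges from {n35}; recursion stops.
SUM(hops) = 0 + 1 + 1 + 1 + 2 = 5.

5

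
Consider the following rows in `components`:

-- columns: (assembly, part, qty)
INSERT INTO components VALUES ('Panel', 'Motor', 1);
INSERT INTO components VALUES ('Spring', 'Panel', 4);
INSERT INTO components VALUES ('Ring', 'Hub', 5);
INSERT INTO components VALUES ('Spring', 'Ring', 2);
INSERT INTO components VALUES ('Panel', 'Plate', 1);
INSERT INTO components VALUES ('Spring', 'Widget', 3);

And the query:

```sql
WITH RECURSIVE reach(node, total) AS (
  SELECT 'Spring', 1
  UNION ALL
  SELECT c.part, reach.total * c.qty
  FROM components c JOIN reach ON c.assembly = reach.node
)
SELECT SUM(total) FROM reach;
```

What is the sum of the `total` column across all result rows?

Base: (Spring, total=1).
Iteration 1: components of {Spring} -> Panel = 1*4 = 4, Ring = 1*2 = 2, Widget = 1*3 = 3.
Iteration 2: components of {Panel,Ring,Widget} -> Hub = 2*5 = 10, Motor = 4*1 = 4, Plate = 4*1 = 4.
Iteration 3: no further components; recursion stops.
SUM(total) = 1 + 2 + 3 + 4 + 10 + 4 + 4 = 28.

28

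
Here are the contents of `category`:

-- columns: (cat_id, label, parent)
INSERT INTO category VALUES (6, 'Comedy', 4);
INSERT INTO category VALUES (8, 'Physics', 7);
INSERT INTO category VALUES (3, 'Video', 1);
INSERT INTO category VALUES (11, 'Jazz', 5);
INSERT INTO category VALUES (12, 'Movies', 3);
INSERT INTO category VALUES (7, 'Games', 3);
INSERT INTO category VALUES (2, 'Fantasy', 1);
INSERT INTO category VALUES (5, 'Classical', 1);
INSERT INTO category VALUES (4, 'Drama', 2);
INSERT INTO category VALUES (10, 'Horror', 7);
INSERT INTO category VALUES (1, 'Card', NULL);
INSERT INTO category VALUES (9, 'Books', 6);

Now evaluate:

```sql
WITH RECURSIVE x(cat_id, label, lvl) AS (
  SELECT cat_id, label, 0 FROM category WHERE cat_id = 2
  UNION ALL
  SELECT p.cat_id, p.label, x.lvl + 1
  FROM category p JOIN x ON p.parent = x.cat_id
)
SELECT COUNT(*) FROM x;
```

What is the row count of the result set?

Base: cat_id=2 (Fantasy) at lvl 0.
Iteration 1: rows with parent in {2} -> Drama (id 4, lvl 1).
Iteration 2: rows with parent in {4} -> Comedy (id 6, lvl 2).
Iteration 3: rows with parent in {6} -> Books (id 9, lvl 3).
Iteration 4: no rows with parent in {9}; recursion stops.
Total rows emitted: 4.

4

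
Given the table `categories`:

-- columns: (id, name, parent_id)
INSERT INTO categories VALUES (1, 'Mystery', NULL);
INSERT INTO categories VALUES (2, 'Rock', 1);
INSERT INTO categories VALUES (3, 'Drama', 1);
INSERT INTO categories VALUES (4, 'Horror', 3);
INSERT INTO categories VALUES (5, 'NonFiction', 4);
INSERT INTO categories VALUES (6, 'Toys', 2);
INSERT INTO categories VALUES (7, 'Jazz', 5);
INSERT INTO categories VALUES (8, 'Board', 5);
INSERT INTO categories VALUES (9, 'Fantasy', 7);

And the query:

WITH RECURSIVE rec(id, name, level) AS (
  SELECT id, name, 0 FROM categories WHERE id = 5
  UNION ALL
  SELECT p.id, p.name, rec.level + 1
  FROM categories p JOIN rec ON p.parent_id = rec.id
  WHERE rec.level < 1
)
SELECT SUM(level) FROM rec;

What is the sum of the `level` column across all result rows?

2

Base: id=5 (NonFiction) at level 0.
Iteration 1: rows with parent_id in {5} -> Jazz (id 7, level 1), Board (id 8, level 1).
Iteration 2: level < 1 fails for all current rows; recursion stops.
SUM(level) = 0 + 1 + 1 = 2.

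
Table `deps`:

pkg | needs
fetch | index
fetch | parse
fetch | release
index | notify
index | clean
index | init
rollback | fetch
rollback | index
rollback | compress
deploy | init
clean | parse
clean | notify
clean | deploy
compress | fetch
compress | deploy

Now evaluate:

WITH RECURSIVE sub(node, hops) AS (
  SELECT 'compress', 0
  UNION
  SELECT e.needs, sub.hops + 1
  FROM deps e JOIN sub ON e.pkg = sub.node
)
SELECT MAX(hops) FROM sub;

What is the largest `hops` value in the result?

Base: (compress, hops=0).
Iteration 1: edges from {compress} -> (deploy, hops=1), (fetch, hops=1).
Iteration 2: edges from {deploy,fetch} -> (index, hops=2), (init, hops=2), (parse, hops=2), (release, hops=2).
Iteration 3: edges from {index,init,parse,release} -> (clean, hops=3), (init, hops=3), (notify, hops=3).
Iteration 4: edges from {clean,init,notify} -> (deploy, hops=4), (notify, hops=4), (parse, hops=4).
Iteration 5: edges from {deploy,notify,parse} -> (init, hops=5).
Iteration 6: no outgoing edges from {init}; recursion stops.
hops values: 0, 1, 1, 2, 2, 2, 2, 3, 3, 3, 4, 4, 4, 5; the maximum is 5.

5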